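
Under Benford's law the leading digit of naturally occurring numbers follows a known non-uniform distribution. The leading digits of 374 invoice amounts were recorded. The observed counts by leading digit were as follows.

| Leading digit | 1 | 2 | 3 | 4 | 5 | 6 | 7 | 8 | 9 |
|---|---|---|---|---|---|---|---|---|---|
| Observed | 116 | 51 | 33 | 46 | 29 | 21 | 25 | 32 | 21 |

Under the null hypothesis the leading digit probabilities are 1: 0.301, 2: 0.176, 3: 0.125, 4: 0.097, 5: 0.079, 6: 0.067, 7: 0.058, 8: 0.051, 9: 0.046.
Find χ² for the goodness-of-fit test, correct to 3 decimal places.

Expected counts E_i = n·p_i: 374×0.301 = 112.574, 374×0.176 = 65.824, 374×0.125 = 46.75, 374×0.097 = 36.278, 374×0.079 = 29.546, 374×0.067 = 25.058, 374×0.058 = 21.692, 374×0.051 = 19.074, 374×0.046 = 17.204.
cat         O        E   (O−E)²/E
1         116  112.574     0.1043
2          51   65.824     3.3385
3          33    46.75     4.0441
4          46   36.278     2.6054
5          29   29.546     0.0101
6          21   25.058     0.6572
7          25   21.692     0.5045
8          32   19.074     8.7596
9          21   17.204     0.8376
Sum = 20.861

20.861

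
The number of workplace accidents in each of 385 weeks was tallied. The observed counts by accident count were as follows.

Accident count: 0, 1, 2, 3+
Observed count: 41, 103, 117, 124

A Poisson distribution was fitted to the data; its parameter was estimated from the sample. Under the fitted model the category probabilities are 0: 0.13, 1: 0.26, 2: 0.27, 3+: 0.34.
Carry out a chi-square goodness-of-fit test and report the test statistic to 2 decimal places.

Expected counts E_i = n·p_i: 385×0.13 = 50.05, 385×0.26 = 100.1, 385×0.27 = 103.95, 385×0.34 = 130.9.
χ² = (41−50.05)²/50.05 + (103−100.1)²/100.1 + (117−103.95)²/103.95 + (124−130.9)²/130.9
   = 1.636 + 0.084 + 1.638 + 0.364
Sum = 3.72

3.72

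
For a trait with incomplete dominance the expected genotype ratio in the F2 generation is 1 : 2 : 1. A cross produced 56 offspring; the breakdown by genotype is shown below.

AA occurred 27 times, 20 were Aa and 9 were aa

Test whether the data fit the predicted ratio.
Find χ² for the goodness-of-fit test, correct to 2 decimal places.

Ratio total = 4. Expected counts: 56×1/4 = 14, 56×2/4 = 28, 56×1/4 = 14.
cat         O        E   (O−E)²/E
AA         27       14     12.071
Aa         20       28      2.286
aa          9       14      1.786
Sum = 16.14

16.14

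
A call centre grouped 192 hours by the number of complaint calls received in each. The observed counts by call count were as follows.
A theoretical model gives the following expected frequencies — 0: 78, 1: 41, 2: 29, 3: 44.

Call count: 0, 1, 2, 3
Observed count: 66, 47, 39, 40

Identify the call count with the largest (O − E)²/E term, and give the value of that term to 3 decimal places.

χ² = (66−78)²/78 + (47−41)²/41 + (39−29)²/29 + (40−44)²/44
   = 1.8462 + 0.8780 + 3.4483 + 0.3636
The largest term is for 2: 3.448.

2, 3.448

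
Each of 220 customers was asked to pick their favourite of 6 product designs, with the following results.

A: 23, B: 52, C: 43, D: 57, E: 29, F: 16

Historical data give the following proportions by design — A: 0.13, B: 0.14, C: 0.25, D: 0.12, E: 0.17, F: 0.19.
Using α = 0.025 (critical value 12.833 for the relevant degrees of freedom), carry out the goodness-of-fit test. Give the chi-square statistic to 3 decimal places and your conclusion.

71.586; reject

Expected counts E_i = n·p_i: 220×0.13 = 28.6, 220×0.14 = 30.8, 220×0.25 = 55, 220×0.12 = 26.4, 220×0.17 = 37.4, 220×0.19 = 41.8.
A: (23 − 28.6)²/28.6 = 31.36/28.6 = 1.0965
B: (52 − 30.8)²/30.8 = 449.44/30.8 = 14.5922
C: (43 − 55)²/55 = 144/55 = 2.6182
D: (57 − 26.4)²/26.4 = 936.36/26.4 = 35.4682
E: (29 − 37.4)²/37.4 = 70.56/37.4 = 1.8866
F: (16 − 41.8)²/41.8 = 665.64/41.8 = 15.9244
Sum = 71.586
df = 5. Since 71.586 > 12.833, we reject H₀.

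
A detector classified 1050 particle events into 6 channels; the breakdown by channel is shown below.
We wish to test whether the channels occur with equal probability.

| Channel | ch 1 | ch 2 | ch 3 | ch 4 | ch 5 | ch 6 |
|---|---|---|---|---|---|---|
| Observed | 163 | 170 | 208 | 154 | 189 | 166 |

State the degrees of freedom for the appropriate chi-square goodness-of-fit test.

There are k = 6 categories and no parameters were estimated from the data, so df = 6 − 1 = 5.

5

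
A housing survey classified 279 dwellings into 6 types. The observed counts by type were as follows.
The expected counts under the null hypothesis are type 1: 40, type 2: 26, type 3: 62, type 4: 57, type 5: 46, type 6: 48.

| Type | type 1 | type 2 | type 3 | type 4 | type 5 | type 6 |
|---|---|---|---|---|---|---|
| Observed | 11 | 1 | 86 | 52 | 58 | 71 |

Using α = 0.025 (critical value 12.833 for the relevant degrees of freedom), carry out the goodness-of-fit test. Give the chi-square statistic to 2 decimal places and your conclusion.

68.94; reject

type 1: (11 − 40)²/40 = 841/40 = 21.025
type 2: (1 − 26)²/26 = 625/26 = 24.038
type 3: (86 − 62)²/62 = 576/62 = 9.290
type 4: (52 − 57)²/57 = 25/57 = 0.439
type 5: (58 − 46)²/46 = 144/46 = 3.130
type 6: (71 − 48)²/48 = 529/48 = 11.021
Sum = 68.94
df = 5. Since 68.94 > 12.833, we reject H₀.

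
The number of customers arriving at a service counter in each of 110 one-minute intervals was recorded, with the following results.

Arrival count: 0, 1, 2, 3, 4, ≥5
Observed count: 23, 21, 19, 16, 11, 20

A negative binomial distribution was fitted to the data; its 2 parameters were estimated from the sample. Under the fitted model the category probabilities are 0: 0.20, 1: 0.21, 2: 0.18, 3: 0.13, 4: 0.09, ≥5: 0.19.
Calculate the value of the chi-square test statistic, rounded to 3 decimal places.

Expected counts E_i = n·p_i: 110×0.20 = 22, 110×0.21 = 23.1, 110×0.18 = 19.8, 110×0.13 = 14.3, 110×0.09 = 9.9, 110×0.19 = 20.9.
cat         O        E   (O−E)²/E
0          23       22     0.0455
1          21     23.1     0.1909
2          19     19.8     0.0323
3          16     14.3     0.2021
4          11      9.9     0.1222
≥5         20     20.9     0.0388
Sum = 0.632

0.632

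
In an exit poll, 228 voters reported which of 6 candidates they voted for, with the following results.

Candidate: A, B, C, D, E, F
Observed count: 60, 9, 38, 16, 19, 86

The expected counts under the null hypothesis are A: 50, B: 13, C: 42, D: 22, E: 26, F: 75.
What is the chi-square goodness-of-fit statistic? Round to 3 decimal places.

A: (60 − 50)²/50 = 100/50 = 2.0000
B: (9 − 13)²/13 = 16/13 = 1.2308
C: (38 − 42)²/42 = 16/42 = 0.3810
D: (16 − 22)²/22 = 36/22 = 1.6364
E: (19 − 26)²/26 = 49/26 = 1.8846
F: (86 − 75)²/75 = 121/75 = 1.6133
Sum = 8.746

8.746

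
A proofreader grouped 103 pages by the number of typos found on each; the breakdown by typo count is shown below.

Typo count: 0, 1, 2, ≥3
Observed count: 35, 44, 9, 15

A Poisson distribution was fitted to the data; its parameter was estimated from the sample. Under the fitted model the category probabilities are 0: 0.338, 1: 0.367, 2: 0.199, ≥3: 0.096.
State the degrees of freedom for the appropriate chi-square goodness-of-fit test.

2

There are k = 4 categories and 1 parameter estimated from the data, so df = 4 − 1 − 1 = 2.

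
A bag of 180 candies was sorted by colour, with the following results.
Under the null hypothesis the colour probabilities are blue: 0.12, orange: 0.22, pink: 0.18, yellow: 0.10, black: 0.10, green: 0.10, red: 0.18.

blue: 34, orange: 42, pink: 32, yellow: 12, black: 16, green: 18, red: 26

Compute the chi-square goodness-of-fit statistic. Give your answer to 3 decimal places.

10.755

Expected counts E_i = n·p_i: 180×0.12 = 21.6, 180×0.22 = 39.6, 180×0.18 = 32.4, 180×0.10 = 18, 180×0.10 = 18, 180×0.10 = 18, 180×0.18 = 32.4.
cat         O        E   (O−E)²/E
blue       34     21.6     7.1185
orange     42     39.6     0.1455
pink       32     32.4     0.0049
yellow     12       18     2.0000
black      16       18     0.2222
green      18       18     0.0000
red        26     32.4     1.2642
Sum = 10.755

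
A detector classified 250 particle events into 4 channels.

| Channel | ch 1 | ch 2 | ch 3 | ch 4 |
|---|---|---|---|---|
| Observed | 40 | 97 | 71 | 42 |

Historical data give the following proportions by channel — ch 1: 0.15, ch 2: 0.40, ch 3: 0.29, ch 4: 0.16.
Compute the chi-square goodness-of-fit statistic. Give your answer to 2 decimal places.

Expected counts E_i = n·p_i: 250×0.15 = 37.5, 250×0.40 = 100, 250×0.29 = 72.5, 250×0.16 = 40.
χ² = (40−37.5)²/37.5 + (97−100)²/100 + (71−72.5)²/72.5 + (42−40)²/40
   = 0.167 + 0.090 + 0.031 + 0.100
Sum = 0.39

0.39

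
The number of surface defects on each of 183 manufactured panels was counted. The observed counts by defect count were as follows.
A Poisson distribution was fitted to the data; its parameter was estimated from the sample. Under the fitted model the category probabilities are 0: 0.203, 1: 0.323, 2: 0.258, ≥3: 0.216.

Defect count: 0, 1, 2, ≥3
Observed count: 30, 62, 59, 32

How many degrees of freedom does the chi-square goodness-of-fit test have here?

There are k = 4 categories and 1 parameter estimated from the data, so df = 4 − 1 − 1 = 2.

2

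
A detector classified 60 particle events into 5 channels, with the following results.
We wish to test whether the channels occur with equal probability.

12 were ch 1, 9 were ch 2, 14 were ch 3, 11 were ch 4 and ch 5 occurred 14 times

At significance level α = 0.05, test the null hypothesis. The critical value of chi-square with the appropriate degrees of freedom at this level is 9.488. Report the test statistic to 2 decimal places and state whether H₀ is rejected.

Under H₀ each category has probability 1/5, so each expected count is 60/5 = 12.
ch 1: (12 − 12)²/12 = 0/12 = 0.000
ch 2: (9 − 12)²/12 = 9/12 = 0.750
ch 3: (14 − 12)²/12 = 4/12 = 0.333
ch 4: (11 − 12)²/12 = 1/12 = 0.083
ch 5: (14 − 12)²/12 = 4/12 = 0.333
Sum = 1.50
df = 4. Since 1.50 < 9.488, we do not reject H₀.

1.50; do not reject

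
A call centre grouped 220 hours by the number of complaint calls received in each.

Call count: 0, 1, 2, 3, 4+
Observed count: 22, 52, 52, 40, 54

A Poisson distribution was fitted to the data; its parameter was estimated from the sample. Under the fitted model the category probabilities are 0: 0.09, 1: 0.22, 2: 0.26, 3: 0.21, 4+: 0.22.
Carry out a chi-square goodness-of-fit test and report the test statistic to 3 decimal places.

2.465

Expected counts E_i = n·p_i: 220×0.09 = 19.8, 220×0.22 = 48.4, 220×0.26 = 57.2, 220×0.21 = 46.2, 220×0.22 = 48.4.
0: (22 − 19.8)²/19.8 = 4.84/19.8 = 0.2444
1: (52 − 48.4)²/48.4 = 12.96/48.4 = 0.2678
2: (52 − 57.2)²/57.2 = 27.04/57.2 = 0.4727
3: (40 − 46.2)²/46.2 = 38.44/46.2 = 0.8320
4+: (54 − 48.4)²/48.4 = 31.36/48.4 = 0.6479
Sum = 2.465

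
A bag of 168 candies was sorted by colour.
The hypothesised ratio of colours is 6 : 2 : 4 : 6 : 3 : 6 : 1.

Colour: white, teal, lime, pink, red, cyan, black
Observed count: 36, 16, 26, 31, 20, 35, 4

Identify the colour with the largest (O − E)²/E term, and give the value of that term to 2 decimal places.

teal, 1.33

Ratio total = 28. Expected counts: 168×6/28 = 36, 168×2/28 = 12, 168×4/28 = 24, 168×6/28 = 36, 168×3/28 = 18, 168×6/28 = 36, 168×1/28 = 6.
χ² = (36−36)²/36 + (16−12)²/12 + (26−24)²/24 + (31−36)²/36 + (20−18)²/18 + (35−36)²/36 + (4−6)²/6
   = 0.000 + 1.333 + 0.167 + 0.694 + 0.222 + 0.028 + 0.667
The largest term is for teal: 1.33.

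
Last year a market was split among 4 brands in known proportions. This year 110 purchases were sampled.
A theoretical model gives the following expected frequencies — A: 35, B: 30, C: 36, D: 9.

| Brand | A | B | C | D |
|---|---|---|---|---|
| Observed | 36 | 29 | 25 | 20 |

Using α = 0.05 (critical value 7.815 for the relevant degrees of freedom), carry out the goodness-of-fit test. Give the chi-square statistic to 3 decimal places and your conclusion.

χ² = (36−35)²/35 + (29−30)²/30 + (25−36)²/36 + (20−9)²/9
   = 0.0286 + 0.0333 + 3.3611 + 13.4444
Sum = 16.867
df = 3. Since 16.867 > 7.815, we reject H₀.

16.867; reject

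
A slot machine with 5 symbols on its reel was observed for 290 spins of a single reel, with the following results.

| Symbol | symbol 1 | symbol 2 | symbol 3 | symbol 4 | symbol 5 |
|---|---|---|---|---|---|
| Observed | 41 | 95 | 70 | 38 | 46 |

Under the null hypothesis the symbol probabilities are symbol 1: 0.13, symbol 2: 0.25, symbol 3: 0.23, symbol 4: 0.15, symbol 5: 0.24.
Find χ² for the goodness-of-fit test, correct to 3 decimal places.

Expected counts E_i = n·p_i: 290×0.13 = 37.7, 290×0.25 = 72.5, 290×0.23 = 66.7, 290×0.15 = 43.5, 290×0.24 = 69.6.
cat           O        E   (O−E)²/E
symbol 1     41     37.7     0.2889
symbol 2     95     72.5     6.9828
symbol 3     70     66.7     0.1633
symbol 4     38     43.5     0.6954
symbol 5     46     69.6     8.0023
Sum = 16.133

16.133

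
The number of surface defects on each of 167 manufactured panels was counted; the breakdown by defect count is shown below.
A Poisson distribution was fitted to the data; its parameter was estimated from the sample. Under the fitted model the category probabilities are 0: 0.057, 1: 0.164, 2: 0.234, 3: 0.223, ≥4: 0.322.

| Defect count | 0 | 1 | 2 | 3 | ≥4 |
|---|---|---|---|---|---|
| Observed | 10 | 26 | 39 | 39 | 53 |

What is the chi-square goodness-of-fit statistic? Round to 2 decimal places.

0.19

Expected counts E_i = n·p_i: 167×0.057 = 9.519, 167×0.164 = 27.388, 167×0.234 = 39.078, 167×0.223 = 37.241, 167×0.322 = 53.774.
cat         O        E   (O−E)²/E
0          10    9.519      0.024
1          26   27.388      0.070
2          39   39.078      0.000
3          39   37.241      0.083
≥4         53   53.774      0.011
Sum = 0.19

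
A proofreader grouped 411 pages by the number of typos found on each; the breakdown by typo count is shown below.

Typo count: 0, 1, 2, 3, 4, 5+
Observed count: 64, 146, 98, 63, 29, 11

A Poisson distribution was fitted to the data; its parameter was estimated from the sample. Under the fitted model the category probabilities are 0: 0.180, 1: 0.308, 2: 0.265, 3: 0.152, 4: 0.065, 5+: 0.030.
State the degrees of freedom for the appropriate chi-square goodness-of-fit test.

4

There are k = 6 categories and 1 parameter estimated from the data, so df = 6 − 1 − 1 = 4.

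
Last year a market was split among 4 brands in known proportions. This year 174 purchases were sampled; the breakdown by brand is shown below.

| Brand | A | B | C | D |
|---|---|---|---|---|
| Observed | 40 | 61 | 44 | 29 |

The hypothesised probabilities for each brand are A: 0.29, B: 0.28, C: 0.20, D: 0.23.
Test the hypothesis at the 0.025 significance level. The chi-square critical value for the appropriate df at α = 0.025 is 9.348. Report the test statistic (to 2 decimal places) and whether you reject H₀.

10.73; reject

Expected counts E_i = n·p_i: 174×0.29 = 50.46, 174×0.28 = 48.72, 174×0.20 = 34.8, 174×0.23 = 40.02.
χ² = (40−50.46)²/50.46 + (61−48.72)²/48.72 + (44−34.8)²/34.8 + (29−40.02)²/40.02
   = 2.168 + 3.095 + 2.432 + 3.034
Sum = 10.73
df = 3. Since 10.73 > 9.348, we reject H₀.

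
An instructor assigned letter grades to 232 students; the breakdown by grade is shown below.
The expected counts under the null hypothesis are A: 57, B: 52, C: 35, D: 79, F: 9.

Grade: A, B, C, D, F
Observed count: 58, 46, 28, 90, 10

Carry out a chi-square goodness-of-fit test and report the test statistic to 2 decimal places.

3.75

A: (58 − 57)²/57 = 1/57 = 0.018
B: (46 − 52)²/52 = 36/52 = 0.692
C: (28 − 35)²/35 = 49/35 = 1.400
D: (90 − 79)²/79 = 121/79 = 1.532
F: (10 − 9)²/9 = 1/9 = 0.111
Sum = 3.75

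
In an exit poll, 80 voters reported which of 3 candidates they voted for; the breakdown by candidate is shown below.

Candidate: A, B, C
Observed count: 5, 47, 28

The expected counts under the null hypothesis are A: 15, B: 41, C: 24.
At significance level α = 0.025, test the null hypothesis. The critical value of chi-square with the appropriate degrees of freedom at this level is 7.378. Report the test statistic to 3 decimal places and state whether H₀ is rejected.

χ² = (5−15)²/15 + (47−41)²/41 + (28−24)²/24
   = 6.6667 + 0.8780 + 0.6667
Sum = 8.211
df = 2. Since 8.211 > 7.378, we reject H₀.

8.211; reject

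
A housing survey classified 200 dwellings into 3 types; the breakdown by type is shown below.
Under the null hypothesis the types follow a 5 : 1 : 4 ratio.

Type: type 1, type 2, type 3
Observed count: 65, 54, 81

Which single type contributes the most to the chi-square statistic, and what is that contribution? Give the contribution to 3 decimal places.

Ratio total = 10. Expected counts: 200×5/10 = 100, 200×1/10 = 20, 200×4/10 = 80.
cat         O        E   (O−E)²/E
type 1     65      100    12.2500
type 2     54       20    57.8000
type 3     81       80     0.0125
The largest term is for type 2: 57.800.

type 2, 57.800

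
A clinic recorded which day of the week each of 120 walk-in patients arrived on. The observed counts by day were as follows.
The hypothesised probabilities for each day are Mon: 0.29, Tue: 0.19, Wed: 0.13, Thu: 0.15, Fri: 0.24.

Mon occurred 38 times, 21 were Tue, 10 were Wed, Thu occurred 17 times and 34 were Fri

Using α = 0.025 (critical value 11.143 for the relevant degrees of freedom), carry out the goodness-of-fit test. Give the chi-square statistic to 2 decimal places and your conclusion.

Expected counts E_i = n·p_i: 120×0.29 = 34.8, 120×0.19 = 22.8, 120×0.13 = 15.6, 120×0.15 = 18, 120×0.24 = 28.8.
χ² = (38−34.8)²/34.8 + (21−22.8)²/22.8 + (10−15.6)²/15.6 + (17−18)²/18 + (34−28.8)²/28.8
   = 0.294 + 0.142 + 2.010 + 0.056 + 0.939
Sum = 3.44
df = 4. Since 3.44 < 11.143, we do not reject H₀.

3.44; do not reject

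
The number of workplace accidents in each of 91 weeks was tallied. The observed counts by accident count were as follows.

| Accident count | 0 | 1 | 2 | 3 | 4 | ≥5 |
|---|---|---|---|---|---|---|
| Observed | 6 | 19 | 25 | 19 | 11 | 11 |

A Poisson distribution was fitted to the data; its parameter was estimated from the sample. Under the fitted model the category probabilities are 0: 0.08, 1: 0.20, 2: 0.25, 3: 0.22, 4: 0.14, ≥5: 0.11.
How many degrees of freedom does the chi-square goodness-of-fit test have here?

4

There are k = 6 categories and 1 parameter estimated from the data, so df = 6 − 1 − 1 = 4.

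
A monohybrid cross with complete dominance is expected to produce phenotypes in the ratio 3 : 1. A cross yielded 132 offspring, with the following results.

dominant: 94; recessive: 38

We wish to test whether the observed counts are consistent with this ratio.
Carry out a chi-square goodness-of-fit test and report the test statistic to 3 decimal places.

Ratio total = 4. Expected counts: 132×3/4 = 99, 132×1/4 = 33.
cat            O        E   (O−E)²/E
dominant      94       99     0.2525
recessive     38       33     0.7576
Sum = 1.010

1.010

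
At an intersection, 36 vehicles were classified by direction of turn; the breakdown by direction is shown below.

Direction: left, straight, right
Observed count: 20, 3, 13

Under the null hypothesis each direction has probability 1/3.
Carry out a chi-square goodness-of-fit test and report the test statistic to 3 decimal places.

Under H₀ each category has probability 1/3, so each expected count is 36/3 = 12.
χ² = (20−12)²/12 + (3−12)²/12 + (13−12)²/12
   = 5.3333 + 6.7500 + 0.0833
Sum = 12.167

12.167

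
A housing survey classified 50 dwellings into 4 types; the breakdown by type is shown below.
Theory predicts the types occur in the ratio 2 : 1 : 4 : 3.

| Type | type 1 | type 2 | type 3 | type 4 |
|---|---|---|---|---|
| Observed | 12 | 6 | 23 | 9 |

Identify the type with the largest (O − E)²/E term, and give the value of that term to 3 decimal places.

Ratio total = 10. Expected counts: 50×2/10 = 10, 50×1/10 = 5, 50×4/10 = 20, 50×3/10 = 15.
type 1: (12 − 10)²/10 = 4/10 = 0.4000
type 2: (6 − 5)²/5 = 1/5 = 0.2000
type 3: (23 − 20)²/20 = 9/20 = 0.4500
type 4: (9 − 15)²/15 = 36/15 = 2.4000
The largest term is for type 4: 2.400.

type 4, 2.400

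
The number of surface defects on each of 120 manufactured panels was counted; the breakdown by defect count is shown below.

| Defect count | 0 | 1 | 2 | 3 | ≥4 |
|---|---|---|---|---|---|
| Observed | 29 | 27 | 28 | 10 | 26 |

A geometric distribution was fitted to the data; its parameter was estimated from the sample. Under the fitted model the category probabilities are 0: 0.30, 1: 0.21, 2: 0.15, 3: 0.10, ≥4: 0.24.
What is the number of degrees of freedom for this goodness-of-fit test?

3

There are k = 5 categories and 1 parameter estimated from the data, so df = 5 − 1 − 1 = 3.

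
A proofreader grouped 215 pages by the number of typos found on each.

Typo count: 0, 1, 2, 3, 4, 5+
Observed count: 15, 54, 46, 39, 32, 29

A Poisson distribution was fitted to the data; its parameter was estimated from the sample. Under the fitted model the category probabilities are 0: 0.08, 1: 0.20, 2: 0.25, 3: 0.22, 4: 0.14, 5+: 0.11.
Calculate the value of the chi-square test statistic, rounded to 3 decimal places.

Expected counts E_i = n·p_i: 215×0.08 = 17.2, 215×0.20 = 43, 215×0.25 = 53.75, 215×0.22 = 47.3, 215×0.14 = 30.1, 215×0.11 = 23.65.
cat         O        E   (O−E)²/E
0          15     17.2     0.2814
1          54       43     2.8140
2          46    53.75     1.1174
3          39     47.3     1.4564
4          32     30.1     0.1199
5+         29    23.65     1.2103
Sum = 6.999

6.999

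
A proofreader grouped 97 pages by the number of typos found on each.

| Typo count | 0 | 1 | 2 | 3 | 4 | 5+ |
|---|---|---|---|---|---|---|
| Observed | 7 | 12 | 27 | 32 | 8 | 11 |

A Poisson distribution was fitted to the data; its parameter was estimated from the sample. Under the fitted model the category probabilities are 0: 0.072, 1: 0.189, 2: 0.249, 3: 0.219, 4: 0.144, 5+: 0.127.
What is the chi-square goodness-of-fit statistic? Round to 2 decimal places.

Expected counts E_i = n·p_i: 97×0.072 = 6.984, 97×0.189 = 18.333, 97×0.249 = 24.153, 97×0.219 = 21.243, 97×0.144 = 13.968, 97×0.127 = 12.319.
cat         O        E   (O−E)²/E
0           7    6.984      0.000
1          12   18.333      2.188
2          27   24.153      0.336
3          32   21.243      5.447
4           8   13.968      2.550
5+         11   12.319      0.141
Sum = 10.66

10.66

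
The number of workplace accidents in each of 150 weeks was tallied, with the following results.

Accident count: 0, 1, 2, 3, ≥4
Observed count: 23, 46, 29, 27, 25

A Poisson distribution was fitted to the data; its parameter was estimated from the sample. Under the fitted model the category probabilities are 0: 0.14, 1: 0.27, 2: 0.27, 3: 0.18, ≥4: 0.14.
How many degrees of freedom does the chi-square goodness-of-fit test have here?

There are k = 5 categories and 1 parameter estimated from the data, so df = 5 − 1 − 1 = 3.

3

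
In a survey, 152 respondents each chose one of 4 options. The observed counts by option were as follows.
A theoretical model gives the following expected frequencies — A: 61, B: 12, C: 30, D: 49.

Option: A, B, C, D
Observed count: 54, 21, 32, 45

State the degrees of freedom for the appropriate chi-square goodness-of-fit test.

There are k = 4 categories and no parameters were estimated from the data, so df = 4 − 1 = 3.

3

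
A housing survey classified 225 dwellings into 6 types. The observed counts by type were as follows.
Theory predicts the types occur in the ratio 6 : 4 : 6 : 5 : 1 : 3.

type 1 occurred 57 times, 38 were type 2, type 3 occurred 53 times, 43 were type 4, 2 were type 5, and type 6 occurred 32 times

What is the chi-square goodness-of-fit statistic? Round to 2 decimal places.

6.76

Ratio total = 25. Expected counts: 225×6/25 = 54, 225×4/25 = 36, 225×6/25 = 54, 225×5/25 = 45, 225×1/25 = 9, 225×3/25 = 27.
χ² = (57−54)²/54 + (38−36)²/36 + (53−54)²/54 + (43−45)²/45 + (2−9)²/9 + (32−27)²/27
   = 0.167 + 0.111 + 0.019 + 0.089 + 5.444 + 0.926
Sum = 6.76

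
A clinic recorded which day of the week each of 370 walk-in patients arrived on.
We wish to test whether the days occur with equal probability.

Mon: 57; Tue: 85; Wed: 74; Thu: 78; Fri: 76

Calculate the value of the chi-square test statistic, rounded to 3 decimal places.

5.811

Under H₀ each category has probability 1/5, so each expected count is 370/5 = 74.
χ² = (57−74)²/74 + (85−74)²/74 + (74−74)²/74 + (78−74)²/74 + (76−74)²/74
   = 3.9054 + 1.6351 + 0.0000 + 0.2162 + 0.0541
Sum = 5.811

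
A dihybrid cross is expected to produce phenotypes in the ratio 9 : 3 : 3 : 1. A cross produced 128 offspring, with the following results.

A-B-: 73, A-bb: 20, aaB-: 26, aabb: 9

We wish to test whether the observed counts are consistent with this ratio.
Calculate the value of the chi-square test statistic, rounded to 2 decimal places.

0.97

Ratio total = 16. Expected counts: 128×9/16 = 72, 128×3/16 = 24, 128×3/16 = 24, 128×1/16 = 8.
χ² = (73−72)²/72 + (20−24)²/24 + (26−24)²/24 + (9−8)²/8
   = 0.014 + 0.667 + 0.167 + 0.125
Sum = 0.97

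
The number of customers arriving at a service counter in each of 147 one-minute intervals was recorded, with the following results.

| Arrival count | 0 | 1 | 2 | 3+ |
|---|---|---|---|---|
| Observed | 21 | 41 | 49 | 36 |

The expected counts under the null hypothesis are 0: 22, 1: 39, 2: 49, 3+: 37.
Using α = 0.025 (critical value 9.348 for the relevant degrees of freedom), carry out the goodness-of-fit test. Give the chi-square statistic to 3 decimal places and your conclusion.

0.175; do not reject

0: (21 − 22)²/22 = 1/22 = 0.0455
1: (41 − 39)²/39 = 4/39 = 0.1026
2: (49 − 49)²/49 = 0/49 = 0.0000
3+: (36 − 37)²/37 = 1/37 = 0.0270
Sum = 0.175
df = 3. Since 0.175 < 9.348, we do not reject H₀.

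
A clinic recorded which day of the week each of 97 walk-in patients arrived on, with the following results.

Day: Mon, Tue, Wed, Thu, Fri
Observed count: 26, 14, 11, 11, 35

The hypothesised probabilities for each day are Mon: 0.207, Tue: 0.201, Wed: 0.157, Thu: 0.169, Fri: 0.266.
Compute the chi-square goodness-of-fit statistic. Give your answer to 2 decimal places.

9.52

Expected counts E_i = n·p_i: 97×0.207 = 20.079, 97×0.201 = 19.497, 97×0.157 = 15.229, 97×0.169 = 16.393, 97×0.266 = 25.802.
Mon: (26 − 20.079)²/20.079 = 35.058241/20.079 = 1.746
Tue: (14 − 19.497)²/19.497 = 30.217009/19.497 = 1.550
Wed: (11 − 15.229)²/15.229 = 17.884441/15.229 = 1.174
Thu: (11 − 16.393)²/16.393 = 29.084449/16.393 = 1.774
Fri: (35 − 25.802)²/25.802 = 84.603204/25.802 = 3.279
Sum = 9.52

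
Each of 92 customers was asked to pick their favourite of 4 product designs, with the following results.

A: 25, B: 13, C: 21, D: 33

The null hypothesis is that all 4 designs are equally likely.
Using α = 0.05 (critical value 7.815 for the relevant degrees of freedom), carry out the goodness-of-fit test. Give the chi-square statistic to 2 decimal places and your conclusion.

Under H₀ each category has probability 1/4, so each expected count is 92/4 = 23.
A: (25 − 23)²/23 = 4/23 = 0.174
B: (13 − 23)²/23 = 100/23 = 4.348
C: (21 − 23)²/23 = 4/23 = 0.174
D: (33 − 23)²/23 = 100/23 = 4.348
Sum = 9.04
df = 3. Since 9.04 > 7.815, we reject H₀.

9.04; reject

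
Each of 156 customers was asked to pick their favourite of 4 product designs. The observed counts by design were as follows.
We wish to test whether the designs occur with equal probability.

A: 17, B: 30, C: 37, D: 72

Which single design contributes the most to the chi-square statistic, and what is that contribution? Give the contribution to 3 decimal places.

Expected count for each of the 4 categories: 156/4 = 39.
χ² = (17−39)²/39 + (30−39)²/39 + (37−39)²/39 + (72−39)²/39
   = 12.4103 + 2.0769 + 0.1026 + 27.9231
The largest term is for D: 27.923.

D, 27.923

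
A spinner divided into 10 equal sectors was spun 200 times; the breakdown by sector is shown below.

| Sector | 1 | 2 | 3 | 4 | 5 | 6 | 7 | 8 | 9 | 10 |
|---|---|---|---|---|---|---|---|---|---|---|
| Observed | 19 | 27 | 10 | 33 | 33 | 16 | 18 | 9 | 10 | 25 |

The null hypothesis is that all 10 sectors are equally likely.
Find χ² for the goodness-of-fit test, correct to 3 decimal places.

37.700

Under H₀ each category has probability 1/10, so each expected count is 200/10 = 20.
χ² = (19−20)²/20 + (27−20)²/20 + (10−20)²/20 + (33−20)²/20 + (33−20)²/20 + (16−20)²/20 + (18−20)²/20 + (9−20)²/20 + (10−20)²/20 + (25−20)²/20
   = 0.0500 + 2.4500 + 5.0000 + 8.4500 + 8.4500 + 0.8000 + 0.2000 + 6.0500 + 5.0000 + 1.2500
Sum = 37.700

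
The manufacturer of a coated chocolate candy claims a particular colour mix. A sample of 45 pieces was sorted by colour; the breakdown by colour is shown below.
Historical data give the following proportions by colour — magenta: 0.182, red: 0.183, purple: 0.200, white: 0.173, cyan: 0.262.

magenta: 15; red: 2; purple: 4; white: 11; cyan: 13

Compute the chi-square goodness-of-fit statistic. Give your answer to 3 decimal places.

14.613

Expected counts E_i = n·p_i: 45×0.182 = 8.19, 45×0.183 = 8.235, 45×0.200 = 9, 45×0.173 = 7.785, 45×0.262 = 11.79.
cat          O        E   (O−E)²/E
magenta     15     8.19     5.6625
red          2    8.235     4.7207
purple       4        9     2.7778
white       11    7.785     1.3277
cyan        13    11.79     0.1242
Sum = 14.613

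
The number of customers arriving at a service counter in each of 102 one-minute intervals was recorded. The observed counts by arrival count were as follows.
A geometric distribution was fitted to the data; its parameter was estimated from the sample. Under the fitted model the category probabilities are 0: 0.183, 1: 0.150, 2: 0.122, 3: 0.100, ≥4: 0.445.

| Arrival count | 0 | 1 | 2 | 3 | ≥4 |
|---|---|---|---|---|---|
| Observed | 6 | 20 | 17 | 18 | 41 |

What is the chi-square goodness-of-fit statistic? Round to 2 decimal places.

Expected counts E_i = n·p_i: 102×0.183 = 18.666, 102×0.150 = 15.3, 102×0.122 = 12.444, 102×0.100 = 10.2, 102×0.445 = 45.39.
0: (6 − 18.666)²/18.666 = 160.427556/18.666 = 8.595
1: (20 − 15.3)²/15.3 = 22.09/15.3 = 1.444
2: (17 − 12.444)²/12.444 = 20.757136/12.444 = 1.668
3: (18 − 10.2)²/10.2 = 60.84/10.2 = 5.965
≥4: (41 − 45.39)²/45.39 = 19.2721/45.39 = 0.425
Sum = 18.10

18.10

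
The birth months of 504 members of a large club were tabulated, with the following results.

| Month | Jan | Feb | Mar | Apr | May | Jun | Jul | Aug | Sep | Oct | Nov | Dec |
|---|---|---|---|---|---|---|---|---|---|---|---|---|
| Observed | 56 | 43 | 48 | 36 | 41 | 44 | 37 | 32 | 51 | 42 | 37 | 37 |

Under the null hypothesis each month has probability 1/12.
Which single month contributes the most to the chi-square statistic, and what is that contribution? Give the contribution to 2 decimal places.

Jan, 4.67

Expected count for each of the 12 categories: 504/12 = 42.
Jan: (56 − 42)²/42 = 196/42 = 4.667
Feb: (43 − 42)²/42 = 1/42 = 0.024
Mar: (48 − 42)²/42 = 36/42 = 0.857
Apr: (36 − 42)²/42 = 36/42 = 0.857
May: (41 − 42)²/42 = 1/42 = 0.024
Jun: (44 − 42)²/42 = 4/42 = 0.095
Jul: (37 − 42)²/42 = 25/42 = 0.595
Aug: (32 − 42)²/42 = 100/42 = 2.381
Sep: (51 − 42)²/42 = 81/42 = 1.929
Oct: (42 − 42)²/42 = 0/42 = 0.000
Nov: (37 − 42)²/42 = 25/42 = 0.595
Dec: (37 − 42)²/42 = 25/42 = 0.595
The largest term is for Jan: 4.67.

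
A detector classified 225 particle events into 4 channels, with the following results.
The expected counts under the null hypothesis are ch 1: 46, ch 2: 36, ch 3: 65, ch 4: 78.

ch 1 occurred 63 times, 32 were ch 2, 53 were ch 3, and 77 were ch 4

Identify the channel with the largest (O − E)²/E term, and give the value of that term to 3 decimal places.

ch 1: (63 − 46)²/46 = 289/46 = 6.2826
ch 2: (32 − 36)²/36 = 16/36 = 0.4444
ch 3: (53 − 65)²/65 = 144/65 = 2.2154
ch 4: (77 − 78)²/78 = 1/78 = 0.0128
The largest term is for ch 1: 6.283.

ch 1, 6.283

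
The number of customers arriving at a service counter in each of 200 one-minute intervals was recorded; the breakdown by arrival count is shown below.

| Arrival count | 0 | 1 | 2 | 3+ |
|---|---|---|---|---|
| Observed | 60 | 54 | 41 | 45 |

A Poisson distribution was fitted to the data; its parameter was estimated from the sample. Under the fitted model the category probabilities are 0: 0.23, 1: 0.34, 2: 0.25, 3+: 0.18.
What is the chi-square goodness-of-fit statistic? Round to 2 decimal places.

Expected counts E_i = n·p_i: 200×0.23 = 46, 200×0.34 = 68, 200×0.25 = 50, 200×0.18 = 36.
χ² = (60−46)²/46 + (54−68)²/68 + (41−50)²/50 + (45−36)²/36
   = 4.261 + 2.882 + 1.620 + 2.250
Sum = 11.01

11.01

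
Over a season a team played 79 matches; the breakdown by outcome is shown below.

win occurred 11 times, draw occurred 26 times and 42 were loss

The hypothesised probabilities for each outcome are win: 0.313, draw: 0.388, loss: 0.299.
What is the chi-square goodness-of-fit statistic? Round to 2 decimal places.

Expected counts E_i = n·p_i: 79×0.313 = 24.727, 79×0.388 = 30.652, 79×0.299 = 23.621.
χ² = (11−24.727)²/24.727 + (26−30.652)²/30.652 + (42−23.621)²/23.621
   = 7.620 + 0.706 + 14.300
Sum = 22.63

22.63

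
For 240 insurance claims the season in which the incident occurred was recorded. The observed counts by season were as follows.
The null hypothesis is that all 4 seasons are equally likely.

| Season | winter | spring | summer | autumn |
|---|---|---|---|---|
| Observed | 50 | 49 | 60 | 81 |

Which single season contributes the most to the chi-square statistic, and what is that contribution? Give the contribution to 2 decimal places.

Under H₀ each category has probability 1/4, so each expected count is 240/4 = 60.
χ² = (50−60)²/60 + (49−60)²/60 + (60−60)²/60 + (81−60)²/60
   = 1.667 + 2.017 + 0.000 + 7.350
The largest term is for autumn: 7.35.

autumn, 7.35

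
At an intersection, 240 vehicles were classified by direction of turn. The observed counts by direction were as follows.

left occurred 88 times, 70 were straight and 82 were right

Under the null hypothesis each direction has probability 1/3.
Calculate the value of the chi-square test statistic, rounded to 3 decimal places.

Expected count for each of the 3 categories: 240/3 = 80.
left: (88 − 80)²/80 = 64/80 = 0.8000
straight: (70 − 80)²/80 = 100/80 = 1.2500
right: (82 − 80)²/80 = 4/80 = 0.0500
Sum = 2.100

2.100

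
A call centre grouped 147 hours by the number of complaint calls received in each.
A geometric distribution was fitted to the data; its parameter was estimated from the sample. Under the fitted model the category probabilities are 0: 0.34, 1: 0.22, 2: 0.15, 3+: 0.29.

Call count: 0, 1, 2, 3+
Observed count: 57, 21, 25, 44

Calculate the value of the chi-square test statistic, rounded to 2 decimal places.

Expected counts E_i = n·p_i: 147×0.34 = 49.98, 147×0.22 = 32.34, 147×0.15 = 22.05, 147×0.29 = 42.63.
χ² = (57−49.98)²/49.98 + (21−32.34)²/32.34 + (25−22.05)²/22.05 + (44−42.63)²/42.63
   = 0.986 + 3.976 + 0.395 + 0.044
Sum = 5.40

5.40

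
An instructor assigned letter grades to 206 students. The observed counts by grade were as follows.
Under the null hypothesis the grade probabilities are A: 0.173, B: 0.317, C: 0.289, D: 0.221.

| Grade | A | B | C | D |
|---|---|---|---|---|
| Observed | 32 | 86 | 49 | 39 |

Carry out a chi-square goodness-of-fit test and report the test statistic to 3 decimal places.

Expected counts E_i = n·p_i: 206×0.173 = 35.638, 206×0.317 = 65.302, 206×0.289 = 59.534, 206×0.221 = 45.526.
A: (32 − 35.638)²/35.638 = 13.235044/35.638 = 0.3714
B: (86 − 65.302)²/65.302 = 428.407204/65.302 = 6.5604
C: (49 − 59.534)²/59.534 = 110.965156/59.534 = 1.8639
D: (39 − 45.526)²/45.526 = 42.588676/45.526 = 0.9355
Sum = 9.731

9.731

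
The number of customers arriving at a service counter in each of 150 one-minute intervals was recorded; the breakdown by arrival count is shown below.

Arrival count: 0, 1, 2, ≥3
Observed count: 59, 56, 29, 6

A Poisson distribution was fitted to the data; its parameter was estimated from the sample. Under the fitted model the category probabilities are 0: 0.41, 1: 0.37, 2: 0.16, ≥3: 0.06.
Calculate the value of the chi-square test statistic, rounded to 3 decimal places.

Expected counts E_i = n·p_i: 150×0.41 = 61.5, 150×0.37 = 55.5, 150×0.16 = 24, 150×0.06 = 9.
cat         O        E   (O−E)²/E
0          59     61.5     0.1016
1          56     55.5     0.0045
2          29       24     1.0417
≥3          6        9     1.0000
Sum = 2.148

2.148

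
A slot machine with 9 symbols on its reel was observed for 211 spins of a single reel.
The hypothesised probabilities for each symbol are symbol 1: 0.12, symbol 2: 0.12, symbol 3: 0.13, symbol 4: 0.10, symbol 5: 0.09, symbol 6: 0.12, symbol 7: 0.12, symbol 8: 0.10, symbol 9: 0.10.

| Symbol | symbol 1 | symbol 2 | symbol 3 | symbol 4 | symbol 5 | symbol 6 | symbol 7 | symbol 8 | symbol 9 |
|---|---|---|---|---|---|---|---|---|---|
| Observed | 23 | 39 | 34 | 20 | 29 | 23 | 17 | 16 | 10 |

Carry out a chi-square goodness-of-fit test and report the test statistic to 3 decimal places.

24.530

Expected counts E_i = n·p_i: 211×0.12 = 25.32, 211×0.12 = 25.32, 211×0.13 = 27.43, 211×0.10 = 21.1, 211×0.09 = 18.99, 211×0.12 = 25.32, 211×0.12 = 25.32, 211×0.10 = 21.1, 211×0.10 = 21.1.
cat           O        E   (O−E)²/E
symbol 1     23    25.32     0.2126
symbol 2     39    25.32     7.3911
symbol 3     34    27.43     1.5736
symbol 4     20     21.1     0.0573
symbol 5     29    18.99     5.2765
symbol 6     23    25.32     0.2126
symbol 7     17    25.32     2.7339
symbol 8     16     21.1     1.2327
symbol 9     10     21.1     5.8393
Sum = 24.530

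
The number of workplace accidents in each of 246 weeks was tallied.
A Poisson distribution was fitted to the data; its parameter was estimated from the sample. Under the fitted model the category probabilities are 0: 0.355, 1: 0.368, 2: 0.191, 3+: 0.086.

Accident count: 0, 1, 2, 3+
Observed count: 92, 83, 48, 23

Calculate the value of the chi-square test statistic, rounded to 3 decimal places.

1.058

Expected counts E_i = n·p_i: 246×0.355 = 87.33, 246×0.368 = 90.528, 246×0.191 = 46.986, 246×0.086 = 21.156.
cat         O        E   (O−E)²/E
0          92    87.33     0.2497
1          83   90.528     0.6260
2          48   46.986     0.0219
3+         23   21.156     0.1607
Sum = 1.058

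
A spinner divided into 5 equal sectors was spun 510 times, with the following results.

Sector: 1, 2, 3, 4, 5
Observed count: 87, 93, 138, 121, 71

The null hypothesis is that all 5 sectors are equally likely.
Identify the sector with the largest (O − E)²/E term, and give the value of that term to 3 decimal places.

Expected count for each of the 5 categories: 510/5 = 102.
cat         O        E   (O−E)²/E
1          87      102     2.2059
2          93      102     0.7941
3         138      102    12.7059
4         121      102     3.5392
5          71      102     9.4216
The largest term is for 3: 12.706.

3, 12.706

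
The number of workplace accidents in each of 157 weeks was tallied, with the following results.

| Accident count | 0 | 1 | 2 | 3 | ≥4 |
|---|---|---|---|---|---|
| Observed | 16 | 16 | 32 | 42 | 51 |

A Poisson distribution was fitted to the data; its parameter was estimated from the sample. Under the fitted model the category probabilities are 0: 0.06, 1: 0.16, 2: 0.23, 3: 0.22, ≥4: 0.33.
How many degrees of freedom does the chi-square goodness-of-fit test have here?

There are k = 5 categories and 1 parameter estimated from the data, so df = 5 − 1 − 1 = 3.

3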